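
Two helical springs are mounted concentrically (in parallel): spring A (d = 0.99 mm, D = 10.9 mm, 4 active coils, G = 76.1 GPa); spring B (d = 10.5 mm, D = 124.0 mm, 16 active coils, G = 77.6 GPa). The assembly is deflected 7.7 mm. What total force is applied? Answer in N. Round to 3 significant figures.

k_A = Gd⁴/(8D³N_a) = (76.1×10³)(0.99⁴)/(8·10.9³·4) = 1.764 N/mm
k_B = Gd⁴/(8D³N_a) = (77.6×10³)(10.5⁴)/(8·124.0³·16) = 3.865 N/mm
Parallel: k_eq = 1.764 + 3.865 = 5.6289 N/mm
F = k_eq·δ = 5.6289·7.7 = 43.343 N

43.3 N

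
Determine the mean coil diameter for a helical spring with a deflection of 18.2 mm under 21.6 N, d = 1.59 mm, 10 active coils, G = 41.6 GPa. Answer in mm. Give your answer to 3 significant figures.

14.1 mm

Required rate k = F/δ = 21.6/18.2 = 1.1868 N/mm
D = (Gd⁴/(8N_a·k))^(1/3) = (41.6×10³·1.59⁴/(8·10·1.1868))^(1/3)
  = (2800.33)^(1/3) = 14.0952 mm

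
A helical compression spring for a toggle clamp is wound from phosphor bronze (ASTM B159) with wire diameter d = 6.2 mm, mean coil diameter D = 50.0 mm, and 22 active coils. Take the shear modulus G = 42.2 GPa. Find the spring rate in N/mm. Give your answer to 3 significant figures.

k = Gd⁴/(8D³N_a) = (42.2×10³ × 6.2⁴) / (8 × 50.0³ × 22)
  = 6.23561e+07 / 2.2e+07 = 2.8344 N/mm

2.83 N/mm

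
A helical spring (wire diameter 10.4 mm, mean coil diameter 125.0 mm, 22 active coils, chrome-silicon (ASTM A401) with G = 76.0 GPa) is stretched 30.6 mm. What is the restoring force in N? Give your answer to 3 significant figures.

k = Gd⁴/(8D³N_a) = (76.0×10³)(10.4⁴)/(8·125.0³·22) = 2.5865 N/mm
F = k·δ = 2.5865 × 30.6 = 79.145 N

79.1 N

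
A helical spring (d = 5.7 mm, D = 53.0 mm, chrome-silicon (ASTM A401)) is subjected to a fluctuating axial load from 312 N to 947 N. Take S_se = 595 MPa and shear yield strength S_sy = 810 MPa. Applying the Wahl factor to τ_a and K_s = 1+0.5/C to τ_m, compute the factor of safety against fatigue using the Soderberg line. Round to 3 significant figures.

C = D/d = 53.0/5.7 = 9.2982; K_W = (4C−1)/(4C−4)+0.615/C = 1.1565; K_s = 1+0.5/C = 1.0538
F_a = (F_max−F_min)/2 = 317.5 N; F_m = (F_max+F_min)/2 = 629.5 N
τ_a = K_W·8F_aD/(πd³) = 1.1565 × 231.38 = 267.6 MPa
τ_m = K_s·8F_mD/(πd³) = 1.0538 × 458.76 = 483.43 MPa
Soderberg: 1/n_f = τ_a/S_se + τ_m/S_sy = 267.6/595 + 483.43/810 = 0.44975 + 0.59683 = 1.0466
n_f = 1/1.0466 = 0.9555

0.955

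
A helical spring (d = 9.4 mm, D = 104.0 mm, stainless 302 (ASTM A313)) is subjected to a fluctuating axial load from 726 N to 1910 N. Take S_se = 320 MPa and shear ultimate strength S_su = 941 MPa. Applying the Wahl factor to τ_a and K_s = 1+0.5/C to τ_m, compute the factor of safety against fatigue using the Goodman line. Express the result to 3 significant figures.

C = D/d = 104.0/9.4 = 11.0638; K_W = (4C−1)/(4C−4)+0.615/C = 1.1301; K_s = 1+0.5/C = 1.0452
F_a = (F_max−F_min)/2 = 592 N; F_m = (F_max+F_min)/2 = 1318 N
τ_a = K_W·8F_aD/(πd³) = 1.1301 × 188.76 = 213.32 MPa
τ_m = K_s·8F_mD/(πd³) = 1.0452 × 420.25 = 439.24 MPa
Goodman: 1/n_f = τ_a/S_se + τ_m/S_su = 213.32/320 + 439.24/941 = 0.66663 + 0.46678 = 1.1334
n_f = 1/1.1334 = 0.8823

0.882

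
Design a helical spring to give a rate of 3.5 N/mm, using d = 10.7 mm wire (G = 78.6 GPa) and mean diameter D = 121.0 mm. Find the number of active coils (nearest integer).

N_a = Gd⁴/(8D³k) = (78.6×10³ × 10.7⁴)/(8 × 121.0³ × 3.5)
    = 1.03029e+09 / 4.96037e+07 = 20.77 → 21 coils

21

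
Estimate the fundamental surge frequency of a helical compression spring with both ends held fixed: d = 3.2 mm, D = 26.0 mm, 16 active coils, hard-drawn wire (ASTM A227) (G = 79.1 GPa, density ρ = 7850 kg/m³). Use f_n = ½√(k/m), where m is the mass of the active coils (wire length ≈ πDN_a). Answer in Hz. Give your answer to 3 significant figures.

k = Gd⁴/(8D³N_a) = (79.1×10³)(3.2⁴)/(8·26.0³·16) = 3.6868 N/mm = 3686.8 N/m
Wire length L = πDN_a = π·26.0·16 = 1306.9 mm
m = ρ·(πd²/4)·L = 7850 × 8.0425×10⁻⁶ m² × 1.3069 m = 0.082509 kg
f_n = ½√(k/m) = 0.5·√(3686.8/0.082509) = 0.5·√(44683) = 105.69 Hz

106 Hz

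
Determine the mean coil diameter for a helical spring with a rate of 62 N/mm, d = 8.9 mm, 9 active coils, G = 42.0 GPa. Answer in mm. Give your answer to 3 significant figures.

38.9 mm

D = (Gd⁴/(8N_a·k))^(1/3) = (42.0×10³·8.9⁴/(8·9·62))^(1/3)
  = (59031.7)^(1/3) = 38.9369 mm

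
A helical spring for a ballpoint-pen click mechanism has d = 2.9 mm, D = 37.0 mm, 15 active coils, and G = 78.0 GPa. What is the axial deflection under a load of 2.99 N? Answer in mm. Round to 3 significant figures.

3.29 mm

k = Gd⁴/(8D³N_a) = (78.0×10³)(2.9⁴)/(8·37.0³·15) = 0.90761 N/mm
δ = F/k = 2.99 / 0.90761 = 3.2944 mm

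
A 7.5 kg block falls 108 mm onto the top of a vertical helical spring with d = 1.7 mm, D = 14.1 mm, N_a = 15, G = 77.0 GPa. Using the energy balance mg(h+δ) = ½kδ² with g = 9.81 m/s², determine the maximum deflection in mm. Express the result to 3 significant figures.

k = Gd⁴/(8D³N_a) = (77.0×10³)(1.7⁴)/(8·14.1³·15) = 1.9118 N/mm
W = mg = 7.5 × 9.81 = 73.575 N
½kδ² − Wδ − Wh = 0 → δ = (W + √(W² + 2kWh))/k
δ = (73.575 + √(5413.3 + 30383.1))/1.9118 = (73.575 + 189.2)/1.9118 = 137.45 mm

137 mm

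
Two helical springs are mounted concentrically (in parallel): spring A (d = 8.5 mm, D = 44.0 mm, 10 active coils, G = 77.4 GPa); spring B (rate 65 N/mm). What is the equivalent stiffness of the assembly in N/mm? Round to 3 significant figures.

124 N/mm

k_A = Gd⁴/(8D³N_a) = (77.4×10³)(8.5⁴)/(8·44.0³·10) = 59.288 N/mm
Parallel: k_eq = 59.288 + 65 = 124.29 N/mm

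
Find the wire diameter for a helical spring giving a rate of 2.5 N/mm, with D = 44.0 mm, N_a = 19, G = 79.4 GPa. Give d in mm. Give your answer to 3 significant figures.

4.49 mm

d = (8D³N_a·k / G)^(1/4) = (8·44.0³·19·2.5 / (79.4×10³))^0.25
  = (407.68)^0.25 = 4.4935 mm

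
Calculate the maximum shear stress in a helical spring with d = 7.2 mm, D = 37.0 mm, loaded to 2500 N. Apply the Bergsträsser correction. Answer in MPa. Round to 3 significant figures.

Spring index C = D/d = 37.0/7.2 = 5.1389
K_B = (4C+2)/(4C−3) = 22.556/17.556 = 1.2848
τ₀ = 8FD/(πd³) = 8·2500·37.0/(π·7.2³) = 740000/1172.6 = 631.08 MPa
τ_max = K·τ₀ = 1.2848 × 631.08 = 810.82 MPa

811 MPa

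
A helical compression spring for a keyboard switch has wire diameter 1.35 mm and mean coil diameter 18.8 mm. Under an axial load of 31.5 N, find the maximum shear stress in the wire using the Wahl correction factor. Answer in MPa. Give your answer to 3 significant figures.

676 MPa

Spring index C = D/d = 18.8/1.35 = 13.9259
K_W = (4C−1)/(4C−4) + 0.615/C = 54.704/51.704 + 0.0442 = 1.1022
τ₀ = 8FD/(πd³) = 8·31.5·18.8/(π·1.35³) = 4737.6/7.7295 = 612.92 MPa
τ_max = K·τ₀ = 1.1022 × 612.92 = 675.56 MPa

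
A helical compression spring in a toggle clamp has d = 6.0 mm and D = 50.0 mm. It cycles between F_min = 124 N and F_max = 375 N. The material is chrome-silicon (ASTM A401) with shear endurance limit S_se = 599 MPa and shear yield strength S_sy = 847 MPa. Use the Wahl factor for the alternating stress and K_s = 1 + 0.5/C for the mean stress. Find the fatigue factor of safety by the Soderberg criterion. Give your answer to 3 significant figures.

C = D/d = 50.0/6.0 = 8.3333; K_W = (4C−1)/(4C−4)+0.615/C = 1.1761; K_s = 1+0.5/C = 1.0600
F_a = (F_max−F_min)/2 = 125.5 N; F_m = (F_max+F_min)/2 = 249.5 N
τ_a = K_W·8F_aD/(πd³) = 1.1761 × 73.978 = 87.003 MPa
τ_m = K_s·8F_mD/(πd³) = 1.0600 × 147.07 = 155.9 MPa
Soderberg: 1/n_f = τ_a/S_se + τ_m/S_sy = 87.003/599 + 155.9/847 = 0.14525 + 0.18406 = 0.3293
n_f = 1/0.3293 = 3.037

3.04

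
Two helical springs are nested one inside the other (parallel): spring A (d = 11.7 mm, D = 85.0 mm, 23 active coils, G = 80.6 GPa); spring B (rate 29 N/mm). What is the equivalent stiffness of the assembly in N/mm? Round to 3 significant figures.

k_A = Gd⁴/(8D³N_a) = (80.6×10³)(11.7⁴)/(8·85.0³·23) = 13.366 N/mm
Parallel: k_eq = 13.366 + 29 = 42.366 N/mm

42.4 N/mm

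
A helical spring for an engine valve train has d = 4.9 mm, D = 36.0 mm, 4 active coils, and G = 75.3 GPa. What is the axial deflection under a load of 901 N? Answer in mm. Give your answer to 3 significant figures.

31.0 mm

k = Gd⁴/(8D³N_a) = (75.3×10³)(4.9⁴)/(8·36.0³·4) = 29.075 N/mm
δ = F/k = 901 / 29.075 = 30.989 mm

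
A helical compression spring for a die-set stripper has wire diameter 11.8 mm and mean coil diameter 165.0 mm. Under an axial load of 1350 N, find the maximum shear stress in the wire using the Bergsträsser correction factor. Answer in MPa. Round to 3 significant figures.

Spring index C = D/d = 165.0/11.8 = 13.9831
K_B = (4C+2)/(4C−3) = 57.932/52.932 = 1.0945
τ₀ = 8FD/(πd³) = 8·1350·165.0/(π·11.8³) = 1.782e+06/5161.7 = 345.23 MPa
τ_max = K·τ₀ = 1.0945 × 345.23 = 377.84 MPa

378 MPa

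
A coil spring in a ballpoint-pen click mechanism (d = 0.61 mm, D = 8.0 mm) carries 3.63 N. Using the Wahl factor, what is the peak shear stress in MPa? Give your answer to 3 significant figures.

361 MPa

Spring index C = D/d = 8.0/0.61 = 13.1148
K_W = (4C−1)/(4C−4) + 0.615/C = 51.459/48.459 + 0.0469 = 1.1088
τ₀ = 8FD/(πd³) = 8·3.63·8.0/(π·0.61³) = 232.32/0.71308 = 325.8 MPa
τ_max = K·τ₀ = 1.1088 × 325.8 = 361.24 MPa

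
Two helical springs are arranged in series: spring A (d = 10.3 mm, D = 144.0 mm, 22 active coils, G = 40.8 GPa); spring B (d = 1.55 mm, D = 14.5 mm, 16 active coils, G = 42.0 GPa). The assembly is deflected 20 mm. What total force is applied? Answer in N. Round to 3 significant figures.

k_A = Gd⁴/(8D³N_a) = (40.8×10³)(10.3⁴)/(8·144.0³·22) = 0.87379 N/mm
k_B = Gd⁴/(8D³N_a) = (42.0×10³)(1.55⁴)/(8·14.5³·16) = 0.62124 N/mm
Series: 1/k_eq = 1/0.87379 + 1/0.62124 = 2.7541; k_eq = 0.36309 N/mm
F = k_eq·δ = 0.36309·20 = 7.2619 N

7.26 N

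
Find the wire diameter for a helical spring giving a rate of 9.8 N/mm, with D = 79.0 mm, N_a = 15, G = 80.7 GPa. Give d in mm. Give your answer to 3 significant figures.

9.21 mm

d = (8D³N_a·k / G)^(1/4) = (8·79.0³·15·9.8 / (80.7×10³))^0.25
  = (7184.8)^0.25 = 9.2067 mm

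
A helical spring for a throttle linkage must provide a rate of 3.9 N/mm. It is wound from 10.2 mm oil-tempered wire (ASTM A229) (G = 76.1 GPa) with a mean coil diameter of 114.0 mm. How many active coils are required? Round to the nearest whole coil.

N_a = Gd⁴/(8D³k) = (76.1×10³ × 10.2⁴)/(8 × 114.0³ × 3.9)
    = 8.23731e+08 / 4.62242e+07 = 17.82 → 18 coils

18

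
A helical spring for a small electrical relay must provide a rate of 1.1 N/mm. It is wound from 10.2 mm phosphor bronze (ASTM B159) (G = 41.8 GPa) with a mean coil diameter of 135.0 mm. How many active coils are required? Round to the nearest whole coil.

21

N_a = Gd⁴/(8D³k) = (41.8×10³ × 10.2⁴)/(8 × 135.0³ × 1.1)
    = 4.52457e+08 / 2.16513e+07 = 20.9 → 21 coils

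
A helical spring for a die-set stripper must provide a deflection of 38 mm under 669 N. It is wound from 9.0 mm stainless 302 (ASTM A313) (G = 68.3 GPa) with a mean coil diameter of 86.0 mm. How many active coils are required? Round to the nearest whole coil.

5

Required rate k = F/δ = 669/38 = 17.605 N/mm
N_a = Gd⁴/(8D³k) = (68.3×10³ × 9.0⁴)/(8 × 86.0³ × 17.605)
    = 4.48116e+08 / 8.95835e+07 = 5.002 → 5 coils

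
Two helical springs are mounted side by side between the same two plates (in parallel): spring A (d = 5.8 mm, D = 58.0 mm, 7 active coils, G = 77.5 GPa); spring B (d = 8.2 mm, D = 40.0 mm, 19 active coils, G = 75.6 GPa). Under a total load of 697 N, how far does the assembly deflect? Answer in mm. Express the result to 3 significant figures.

k_A = Gd⁴/(8D³N_a) = (77.5×10³)(5.8⁴)/(8·58.0³·7) = 8.0268 N/mm
k_B = Gd⁴/(8D³N_a) = (75.6×10³)(8.2⁴)/(8·40.0³·19) = 35.136 N/mm
Parallel: k_eq = 8.0268 + 35.136 = 43.163 N/mm
δ = F/k_eq = 697/43.163 = 16.148 mm

16.1 mm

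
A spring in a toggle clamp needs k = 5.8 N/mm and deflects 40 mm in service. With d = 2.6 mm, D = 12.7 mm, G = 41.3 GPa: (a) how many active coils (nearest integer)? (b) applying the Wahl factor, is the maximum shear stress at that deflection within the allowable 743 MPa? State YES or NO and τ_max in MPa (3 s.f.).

(a) 20 coils; (b) YES, τ_max = 559 MPa

N_a = Gd⁴/(8D³k) = (41.3×10³)(2.6⁴)/(8·12.7³·5.8) = 19.86 → N_a = 20
Actual rate k = Gd⁴/(8D³·20) = 5.7585 N/mm
Working load F = kδ = 5.7585·40 = 230.34 N
C = 12.7/2.6 = 4.8846; K_W = (4C−1)/(4C−4)+0.615/C = 1.3190
τ_max = K_W·8FD/(πd³) = 1.3190·423.83 = 559.03 MPa
τ_max ≤ 743 MPa → acceptable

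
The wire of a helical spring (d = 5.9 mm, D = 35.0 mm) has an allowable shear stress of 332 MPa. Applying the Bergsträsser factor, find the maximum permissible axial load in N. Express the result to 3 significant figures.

616 N

C = D/d = 35.0/5.9 = 5.9322
K_B = (4C+2)/(4C−3) = 25.729/20.729 = 1.2412
τ_max = K·8FD/(πd³) → F_max = τ_allow·πd³/(8DK)
F_max = 332·π·5.9³/(8·35.0·1.2412) = 2.1421e+05/347.54 = 616.37 N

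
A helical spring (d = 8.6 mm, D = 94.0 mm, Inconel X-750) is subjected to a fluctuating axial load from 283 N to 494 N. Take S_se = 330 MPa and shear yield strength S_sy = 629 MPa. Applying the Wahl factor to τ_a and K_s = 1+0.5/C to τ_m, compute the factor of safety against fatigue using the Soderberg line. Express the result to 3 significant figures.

C = D/d = 94.0/8.6 = 10.9302; K_W = (4C−1)/(4C−4)+0.615/C = 1.1318; K_s = 1+0.5/C = 1.0457
F_a = (F_max−F_min)/2 = 105.5 N; F_m = (F_max+F_min)/2 = 388.5 N
τ_a = K_W·8F_aD/(πd³) = 1.1318 × 39.703 = 44.936 MPa
τ_m = K_s·8F_mD/(πd³) = 1.0457 × 146.21 = 152.89 MPa
Soderberg: 1/n_f = τ_a/S_se + τ_m/S_sy = 44.936/330 + 152.89/629 = 0.13617 + 0.24307 = 0.37924
n_f = 1/0.37924 = 2.637

2.64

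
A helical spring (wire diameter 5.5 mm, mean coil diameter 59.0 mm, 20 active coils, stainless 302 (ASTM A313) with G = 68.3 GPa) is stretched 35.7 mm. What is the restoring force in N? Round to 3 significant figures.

k = Gd⁴/(8D³N_a) = (68.3×10³)(5.5⁴)/(8·59.0³·20) = 1.9019 N/mm
F = k·δ = 1.9019 × 35.7 = 67.899 N

67.9 N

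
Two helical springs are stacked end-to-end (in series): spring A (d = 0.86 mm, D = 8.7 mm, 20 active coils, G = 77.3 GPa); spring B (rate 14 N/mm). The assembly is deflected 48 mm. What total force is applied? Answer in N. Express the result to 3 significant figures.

k_A = Gd⁴/(8D³N_a) = (77.3×10³)(0.86⁴)/(8·8.7³·20) = 0.40132 N/mm
Series: 1/k_eq = 1/0.40132 + 1/14 = 2.5632; k_eq = 0.39014 N/mm
F = k_eq·δ = 0.39014·48 = 18.727 N

18.7 N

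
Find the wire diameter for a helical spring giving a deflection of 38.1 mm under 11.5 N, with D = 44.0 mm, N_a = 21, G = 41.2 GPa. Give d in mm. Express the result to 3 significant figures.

3.20 mm

Required rate k = F/δ = 11.5/38.1 = 0.30184 N/mm
d = (8D³N_a·k / G)^(1/4) = (8·44.0³·21·0.30184 / (41.2×10³))^0.25
  = (104.84)^0.25 = 3.1999 mm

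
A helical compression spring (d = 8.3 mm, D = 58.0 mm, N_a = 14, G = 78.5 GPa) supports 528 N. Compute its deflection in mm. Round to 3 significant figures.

k = Gd⁴/(8D³N_a) = (78.5×10³)(8.3⁴)/(8·58.0³·14) = 17.048 N/mm
δ = F/k = 528 / 17.048 = 30.971 mm

31.0 mm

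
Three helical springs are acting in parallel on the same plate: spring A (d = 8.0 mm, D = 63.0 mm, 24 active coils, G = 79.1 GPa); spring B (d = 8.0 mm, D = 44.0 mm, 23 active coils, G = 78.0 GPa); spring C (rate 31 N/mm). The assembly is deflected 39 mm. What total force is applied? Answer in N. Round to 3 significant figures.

2270 N

k_A = Gd⁴/(8D³N_a) = (79.1×10³)(8.0⁴)/(8·63.0³·24) = 6.7486 N/mm
k_B = Gd⁴/(8D³N_a) = (78.0×10³)(8.0⁴)/(8·44.0³·23) = 20.383 N/mm
Parallel: k_eq = 6.7486 + 20.383 + 31 = 58.132 N/mm
F = k_eq·δ = 58.132·39 = 2267.2 N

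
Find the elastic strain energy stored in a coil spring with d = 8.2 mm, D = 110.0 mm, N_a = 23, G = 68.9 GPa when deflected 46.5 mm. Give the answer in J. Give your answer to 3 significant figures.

1.38 J

k = Gd⁴/(8D³N_a) = (68.9×10³)(8.2⁴)/(8·110.0³·23) = 1.272 N/mm
U = ½kδ² = 0.5 × 1.272 × 46.5² = 1375.2 N·mm = 1.3752 J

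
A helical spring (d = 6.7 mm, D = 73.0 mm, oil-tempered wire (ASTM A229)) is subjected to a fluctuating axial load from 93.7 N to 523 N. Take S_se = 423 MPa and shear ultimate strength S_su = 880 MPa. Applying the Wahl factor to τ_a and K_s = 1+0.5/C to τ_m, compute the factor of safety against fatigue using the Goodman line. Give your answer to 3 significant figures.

1.72

C = D/d = 73.0/6.7 = 10.8955; K_W = (4C−1)/(4C−4)+0.615/C = 1.1322; K_s = 1+0.5/C = 1.0459
F_a = (F_max−F_min)/2 = 214.65 N; F_m = (F_max+F_min)/2 = 308.35 N
τ_a = K_W·8F_aD/(πd³) = 1.1322 × 132.67 = 150.21 MPa
τ_m = K_s·8F_mD/(πd³) = 1.0459 × 190.58 = 199.33 MPa
Goodman: 1/n_f = τ_a/S_se + τ_m/S_su = 150.21/423 + 199.33/880 = 0.35511 + 0.22651 = 0.58162
n_f = 1/0.58162 = 1.719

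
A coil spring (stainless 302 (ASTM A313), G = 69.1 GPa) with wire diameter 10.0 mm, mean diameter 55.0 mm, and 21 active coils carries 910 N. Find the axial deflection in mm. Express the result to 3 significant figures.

k = Gd⁴/(8D³N_a) = (69.1×10³)(10.0⁴)/(8·55.0³·21) = 24.722 N/mm
δ = F/k = 910 / 24.722 = 36.81 mm

36.8 mm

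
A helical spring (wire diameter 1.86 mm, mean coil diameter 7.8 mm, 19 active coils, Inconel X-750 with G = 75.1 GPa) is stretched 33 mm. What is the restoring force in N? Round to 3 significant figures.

411 N

k = Gd⁴/(8D³N_a) = (75.1×10³)(1.86⁴)/(8·7.8³·19) = 12.461 N/mm
F = k·δ = 12.461 × 33 = 411.22 N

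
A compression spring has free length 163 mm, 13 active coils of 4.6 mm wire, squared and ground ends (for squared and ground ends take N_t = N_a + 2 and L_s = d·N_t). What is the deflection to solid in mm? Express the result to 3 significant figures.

N_t = 15; L_s = 4.6·15 = 69 mm
δ_solid = L₀ − L_s = 163 − 69 = 94 mm

94.0 mm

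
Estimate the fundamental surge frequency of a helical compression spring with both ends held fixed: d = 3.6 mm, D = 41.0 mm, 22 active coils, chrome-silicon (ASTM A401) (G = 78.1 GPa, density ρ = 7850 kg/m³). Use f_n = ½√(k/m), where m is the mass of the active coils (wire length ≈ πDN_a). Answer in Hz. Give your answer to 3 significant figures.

34.6 Hz

k = Gd⁴/(8D³N_a) = (78.1×10³)(3.6⁴)/(8·41.0³·22) = 1.0814 N/mm = 1081.4 N/m
Wire length L = πDN_a = π·41.0·22 = 2833.7 mm
m = ρ·(πd²/4)·L = 7850 × 10.179×10⁻⁶ m² × 2.8337 m = 0.22642 kg
f_n = ½√(k/m) = 0.5·√(1081.4/0.22642) = 0.5·√(4776.1) = 34.555 Hz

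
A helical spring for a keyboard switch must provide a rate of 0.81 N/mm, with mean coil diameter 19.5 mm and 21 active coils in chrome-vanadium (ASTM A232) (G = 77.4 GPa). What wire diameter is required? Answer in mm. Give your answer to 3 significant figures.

d = (8D³N_a·k / G)^(1/4) = (8·19.5³·21·0.81 / (77.4×10³))^0.25
  = (13.036)^0.25 = 1.9002 mm

1.90 mm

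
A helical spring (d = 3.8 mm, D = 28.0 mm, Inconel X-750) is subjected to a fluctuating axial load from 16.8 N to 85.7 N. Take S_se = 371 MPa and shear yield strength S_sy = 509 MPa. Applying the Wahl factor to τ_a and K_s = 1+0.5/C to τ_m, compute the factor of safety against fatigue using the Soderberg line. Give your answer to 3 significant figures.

C = D/d = 28.0/3.8 = 7.3684; K_W = (4C−1)/(4C−4)+0.615/C = 1.2012; K_s = 1+0.5/C = 1.0679
F_a = (F_max−F_min)/2 = 34.45 N; F_m = (F_max+F_min)/2 = 51.25 N
τ_a = K_W·8F_aD/(πd³) = 1.2012 × 44.765 = 53.773 MPa
τ_m = K_s·8F_mD/(πd³) = 1.0679 × 66.595 = 71.114 MPa
Soderberg: 1/n_f = τ_a/S_se + τ_m/S_sy = 53.773/371 + 71.114/509 = 0.14494 + 0.13971 = 0.28465
n_f = 1/0.28465 = 3.513

3.51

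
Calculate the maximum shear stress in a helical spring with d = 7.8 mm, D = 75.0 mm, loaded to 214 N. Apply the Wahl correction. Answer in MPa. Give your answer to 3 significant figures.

Spring index C = D/d = 75.0/7.8 = 9.6154
K_W = (4C−1)/(4C−4) + 0.615/C = 37.462/34.462 + 0.0640 = 1.1510
τ₀ = 8FD/(πd³) = 8·214·75.0/(π·7.8³) = 128400/1490.8 = 86.125 MPa
τ_max = K·τ₀ = 1.1510 × 86.125 = 99.132 MPa

99.1 MPa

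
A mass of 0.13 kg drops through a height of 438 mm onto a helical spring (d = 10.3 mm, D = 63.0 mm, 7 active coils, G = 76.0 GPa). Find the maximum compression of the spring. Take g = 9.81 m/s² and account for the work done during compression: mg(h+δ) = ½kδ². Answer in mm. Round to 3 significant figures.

k = Gd⁴/(8D³N_a) = (76.0×10³)(10.3⁴)/(8·63.0³·7) = 61.088 N/mm
W = mg = 0.13 × 9.81 = 1.2753 N
½kδ² − Wδ − Wh = 0 → δ = (W + √(W² + 2kWh))/k
δ = (1.2753 + √(1.6264 + 68244.8))/61.088 = (1.2753 + 261.24)/61.088 = 4.2974 mm

4.30 mm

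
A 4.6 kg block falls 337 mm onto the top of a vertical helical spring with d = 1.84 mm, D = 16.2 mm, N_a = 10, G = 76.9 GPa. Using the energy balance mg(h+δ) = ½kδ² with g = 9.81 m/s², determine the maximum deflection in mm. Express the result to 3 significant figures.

k = Gd⁴/(8D³N_a) = (76.9×10³)(1.84⁴)/(8·16.2³·10) = 2.5916 N/mm
W = mg = 4.6 × 9.81 = 45.126 N
½kδ² − Wδ − Wh = 0 → δ = (W + √(W² + 2kWh))/k
δ = (45.126 + √(2036.4 + 78822.3))/2.5916 = (45.126 + 284.36)/2.5916 = 127.14 mm

127 mm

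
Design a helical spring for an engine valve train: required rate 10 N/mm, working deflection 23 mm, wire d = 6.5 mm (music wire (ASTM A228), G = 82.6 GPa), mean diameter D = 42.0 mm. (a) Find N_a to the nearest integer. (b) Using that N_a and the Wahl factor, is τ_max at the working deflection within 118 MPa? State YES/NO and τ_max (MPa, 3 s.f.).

N_a = Gd⁴/(8D³k) = (82.6×10³)(6.5⁴)/(8·42.0³·10) = 24.88 → N_a = 25
Actual rate k = Gd⁴/(8D³·25) = 9.9507 N/mm
Working load F = kδ = 9.9507·23 = 228.87 N
C = 42.0/6.5 = 6.4615; K_W = (4C−1)/(4C−4)+0.615/C = 1.2325
τ_max = K_W·8FD/(πd³) = 1.2325·89.132 = 109.86 MPa
τ_max ≤ 118 MPa → acceptable

(a) 25 coils; (b) YES, τ_max = 110 MPa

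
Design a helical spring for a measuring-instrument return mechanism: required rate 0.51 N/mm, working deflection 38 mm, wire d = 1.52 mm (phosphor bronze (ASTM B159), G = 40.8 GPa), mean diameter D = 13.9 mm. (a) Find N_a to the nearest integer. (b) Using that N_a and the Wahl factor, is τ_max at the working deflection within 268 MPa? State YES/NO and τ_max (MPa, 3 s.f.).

N_a = Gd⁴/(8D³k) = (40.8×10³)(1.52⁴)/(8·13.9³·0.51) = 19.88 → N_a = 20
Actual rate k = Gd⁴/(8D³·20) = 0.50684 N/mm
Working load F = kδ = 0.50684·38 = 19.26 N
C = 13.9/1.52 = 9.1447; K_W = (4C−1)/(4C−4)+0.615/C = 1.1593
τ_max = K_W·8FD/(πd³) = 1.1593·194.12 = 225.05 MPa
τ_max ≤ 268 MPa → acceptable

(a) 20 coils; (b) YES, τ_max = 225 MPa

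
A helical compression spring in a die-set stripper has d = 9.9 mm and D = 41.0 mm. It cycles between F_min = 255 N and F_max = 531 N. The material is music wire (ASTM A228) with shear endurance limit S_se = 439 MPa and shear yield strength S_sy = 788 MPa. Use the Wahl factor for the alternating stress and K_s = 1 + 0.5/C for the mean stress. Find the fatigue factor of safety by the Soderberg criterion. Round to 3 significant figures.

9.34

C = D/d = 41.0/9.9 = 4.1414; K_W = (4C−1)/(4C−4)+0.615/C = 1.3872; K_s = 1+0.5/C = 1.1207
F_a = (F_max−F_min)/2 = 138 N; F_m = (F_max+F_min)/2 = 393 N
τ_a = K_W·8F_aD/(πd³) = 1.3872 × 14.849 = 20.599 MPa
τ_m = K_s·8F_mD/(πd³) = 1.1207 × 42.287 = 47.393 MPa
Soderberg: 1/n_f = τ_a/S_se + τ_m/S_sy = 20.599/439 + 47.393/788 = 0.04692 + 0.06014 = 0.10707
n_f = 1/0.10707 = 9.34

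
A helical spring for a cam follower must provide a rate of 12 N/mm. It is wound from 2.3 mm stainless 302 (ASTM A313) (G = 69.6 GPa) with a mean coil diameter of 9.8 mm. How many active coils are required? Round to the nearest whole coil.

N_a = Gd⁴/(8D³k) = (69.6×10³ × 2.3⁴)/(8 × 9.8³ × 12)
    = 1.94769e+06 / 90354.4 = 21.56 → 22 coils

22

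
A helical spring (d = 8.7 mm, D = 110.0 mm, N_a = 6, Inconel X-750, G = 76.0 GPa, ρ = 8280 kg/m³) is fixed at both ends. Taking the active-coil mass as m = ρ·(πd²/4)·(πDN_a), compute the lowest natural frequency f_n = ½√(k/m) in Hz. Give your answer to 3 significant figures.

k = Gd⁴/(8D³N_a) = (76.0×10³)(8.7⁴)/(8·110.0³·6) = 6.8151 N/mm = 6815.1 N/m
Wire length L = πDN_a = π·110.0·6 = 2073.5 mm
m = ρ·(πd²/4)·L = 8280 × 59.447×10⁻⁶ m² × 2.0735 m = 1.0206 kg
f_n = ½√(k/m) = 0.5·√(6815.1/1.0206) = 0.5·√(6677.6) = 40.858 Hz

40.9 Hz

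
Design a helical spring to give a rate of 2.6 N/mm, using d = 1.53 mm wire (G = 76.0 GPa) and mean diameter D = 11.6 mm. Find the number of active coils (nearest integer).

13

N_a = Gd⁴/(8D³k) = (76.0×10³ × 1.53⁴)/(8 × 11.6³ × 2.6)
    = 416466 / 32466.6 = 12.83 → 13 coils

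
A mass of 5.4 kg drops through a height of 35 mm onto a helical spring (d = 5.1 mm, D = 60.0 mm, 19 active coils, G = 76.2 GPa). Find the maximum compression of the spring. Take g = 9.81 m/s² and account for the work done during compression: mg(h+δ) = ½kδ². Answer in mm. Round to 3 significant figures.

92.9 mm

k = Gd⁴/(8D³N_a) = (76.2×10³)(5.1⁴)/(8·60.0³·19) = 1.5701 N/mm
W = mg = 5.4 × 9.81 = 52.974 N
½kδ² − Wδ − Wh = 0 → δ = (W + √(W² + 2kWh))/k
δ = (52.974 + √(2806.2 + 5822.36))/1.5701 = (52.974 + 92.89)/1.5701 = 92.899 mm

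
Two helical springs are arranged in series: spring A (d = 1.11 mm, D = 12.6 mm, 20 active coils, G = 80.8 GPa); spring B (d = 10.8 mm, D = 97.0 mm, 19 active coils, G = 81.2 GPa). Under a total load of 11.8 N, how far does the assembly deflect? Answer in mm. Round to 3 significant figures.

32.3 mm

k_A = Gd⁴/(8D³N_a) = (80.8×10³)(1.11⁴)/(8·12.6³·20) = 0.38324 N/mm
k_B = Gd⁴/(8D³N_a) = (81.2×10³)(10.8⁴)/(8·97.0³·19) = 7.9633 N/mm
Series: 1/k_eq = 1/0.38324 + 1/7.9633 = 2.7349; k_eq = 0.36564 N/mm
δ = F/k_eq = 11.8/0.36564 = 32.272 mm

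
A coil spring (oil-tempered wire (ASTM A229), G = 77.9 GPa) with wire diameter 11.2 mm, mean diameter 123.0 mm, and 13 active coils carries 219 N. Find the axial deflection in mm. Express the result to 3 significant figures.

34.6 mm

k = Gd⁴/(8D³N_a) = (77.9×10³)(11.2⁴)/(8·123.0³·13) = 6.3337 N/mm
δ = F/k = 219 / 6.3337 = 34.577 mm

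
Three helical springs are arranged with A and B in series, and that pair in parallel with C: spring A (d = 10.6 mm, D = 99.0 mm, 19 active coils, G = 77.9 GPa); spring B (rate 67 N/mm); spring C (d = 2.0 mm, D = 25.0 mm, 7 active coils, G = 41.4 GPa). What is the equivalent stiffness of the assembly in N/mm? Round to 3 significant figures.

k_A = Gd⁴/(8D³N_a) = (77.9×10³)(10.6⁴)/(8·99.0³·19) = 6.6682 N/mm
k_C = Gd⁴/(8D³N_a) = (41.4×10³)(2.0⁴)/(8·25.0³·7) = 0.75703 N/mm
Springs A,B series: k_AB = 1/(1/6.6682+1/67) = 6.0647 N/mm; parallel with C: k_eq = 6.0647+0.75703 = 6.8217 N/mm

6.82 N/mm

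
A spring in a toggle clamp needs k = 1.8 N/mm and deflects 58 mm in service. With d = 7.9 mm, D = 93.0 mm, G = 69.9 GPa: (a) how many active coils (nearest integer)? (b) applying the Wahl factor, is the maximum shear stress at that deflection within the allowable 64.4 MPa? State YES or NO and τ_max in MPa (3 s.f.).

N_a = Gd⁴/(8D³k) = (69.9×10³)(7.9⁴)/(8·93.0³·1.8) = 23.51 → N_a = 24
Actual rate k = Gd⁴/(8D³·24) = 1.7629 N/mm
Working load F = kδ = 1.7629·58 = 102.25 N
C = 93.0/7.9 = 11.7722; K_W = (4C−1)/(4C−4)+0.615/C = 1.1219
τ_max = K_W·8FD/(πd³) = 1.1219·49.114 = 55.099 MPa
τ_max ≤ 64.4 MPa → acceptable

(a) 24 coils; (b) YES, τ_max = 55.1 MPa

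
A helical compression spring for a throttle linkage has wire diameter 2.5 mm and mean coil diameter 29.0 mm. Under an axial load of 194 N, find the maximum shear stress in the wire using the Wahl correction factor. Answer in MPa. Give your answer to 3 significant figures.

Spring index C = D/d = 29.0/2.5 = 11.6000
K_W = (4C−1)/(4C−4) + 0.615/C = 45.400/42.400 + 0.0530 = 1.1238
τ₀ = 8FD/(πd³) = 8·194·29.0/(π·2.5³) = 45008/49.087 = 916.9 MPa
τ_max = K·τ₀ = 1.1238 × 916.9 = 1030.4 MPa

1030 MPa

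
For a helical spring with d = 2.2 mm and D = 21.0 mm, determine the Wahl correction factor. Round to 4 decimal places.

1.1522

C = D/d = 21.0/2.2 = 9.5455
K_W = (4C−1)/(4C−4) + 0.615/C = 37.182/34.182 + 0.0644 = 1.1522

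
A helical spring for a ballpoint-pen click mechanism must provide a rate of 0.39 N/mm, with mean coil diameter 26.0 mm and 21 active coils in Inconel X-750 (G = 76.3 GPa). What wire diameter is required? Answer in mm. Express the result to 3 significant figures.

d = (8D³N_a·k / G)^(1/4) = (8·26.0³·21·0.39 / (76.3×10³))^0.25
  = (15.093)^0.25 = 1.9710 mm

1.97 mm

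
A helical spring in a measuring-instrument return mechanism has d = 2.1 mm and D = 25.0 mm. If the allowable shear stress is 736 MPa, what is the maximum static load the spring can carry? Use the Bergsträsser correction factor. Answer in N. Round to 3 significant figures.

C = D/d = 25.0/2.1 = 11.9048
K_B = (4C+2)/(4C−3) = 49.619/44.619 = 1.1121
τ_max = K·8FD/(πd³) → F_max = τ_allow·πd³/(8DK)
F_max = 736·π·2.1³/(8·25.0·1.1121) = 21413/222.41 = 96.278 N

96.3 N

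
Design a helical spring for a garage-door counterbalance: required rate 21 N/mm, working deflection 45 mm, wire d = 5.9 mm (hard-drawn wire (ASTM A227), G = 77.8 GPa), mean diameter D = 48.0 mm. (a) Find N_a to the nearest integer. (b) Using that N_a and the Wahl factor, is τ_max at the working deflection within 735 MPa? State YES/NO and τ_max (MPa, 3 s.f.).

(a) 5 coils; (b) YES, τ_max = 674 MPa

N_a = Gd⁴/(8D³k) = (77.8×10³)(5.9⁴)/(8·48.0³·21) = 5.074 → N_a = 5
Actual rate k = Gd⁴/(8D³·5) = 21.311 N/mm
Working load F = kδ = 21.311·45 = 959 N
C = 48.0/5.9 = 8.1356; K_W = (4C−1)/(4C−4)+0.615/C = 1.1807
τ_max = K_W·8FD/(πd³) = 1.1807·570.74 = 673.88 MPa
τ_max ≤ 735 MPa → acceptable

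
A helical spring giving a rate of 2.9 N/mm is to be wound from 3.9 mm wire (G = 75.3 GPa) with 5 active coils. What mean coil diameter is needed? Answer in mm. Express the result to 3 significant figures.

53.2 mm

D = (Gd⁴/(8N_a·k))^(1/3) = (75.3×10³·3.9⁴/(8·5·2.9))^(1/3)
  = (150174)^(1/3) = 53.1535 mm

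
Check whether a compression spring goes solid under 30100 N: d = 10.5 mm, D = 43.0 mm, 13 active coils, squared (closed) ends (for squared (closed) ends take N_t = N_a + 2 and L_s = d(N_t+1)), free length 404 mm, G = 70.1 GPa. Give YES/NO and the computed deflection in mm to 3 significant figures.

k = Gd⁴/(8D³N_a) = (70.1×10³)(10.5⁴)/(8·43.0³·13) = 103.05 N/mm
N_t = 15; L_s = 10.5·16 = 168 mm; δ_solid = L₀ − L_s = 404 − 168 = 236 mm
δ = F/k = 30100/103.05 = 292.1 mm
δ ≥ δ_solid → spring goes solid

YES, δ = 292 mm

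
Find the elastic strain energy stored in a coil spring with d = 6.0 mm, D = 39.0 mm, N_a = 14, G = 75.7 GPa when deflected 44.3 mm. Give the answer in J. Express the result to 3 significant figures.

14.5 J

k = Gd⁴/(8D³N_a) = (75.7×10³)(6.0⁴)/(8·39.0³·14) = 14.767 N/mm
U = ½kδ² = 0.5 × 14.767 × 44.3² = 14490 N·mm = 14.49 J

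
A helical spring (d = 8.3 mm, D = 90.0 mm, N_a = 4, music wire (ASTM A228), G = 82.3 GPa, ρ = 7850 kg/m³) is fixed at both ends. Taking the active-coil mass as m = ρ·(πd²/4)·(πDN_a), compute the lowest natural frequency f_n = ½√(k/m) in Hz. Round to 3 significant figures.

93.3 Hz

k = Gd⁴/(8D³N_a) = (82.3×10³)(8.3⁴)/(8·90.0³·4) = 16.743 N/mm = 16743 N/m
Wire length L = πDN_a = π·90.0·4 = 1131 mm
m = ρ·(πd²/4)·L = 7850 × 54.106×10⁻⁶ m² × 1.131 m = 0.48036 kg
f_n = ½√(k/m) = 0.5·√(16743/0.48036) = 0.5·√(34855) = 93.348 Hz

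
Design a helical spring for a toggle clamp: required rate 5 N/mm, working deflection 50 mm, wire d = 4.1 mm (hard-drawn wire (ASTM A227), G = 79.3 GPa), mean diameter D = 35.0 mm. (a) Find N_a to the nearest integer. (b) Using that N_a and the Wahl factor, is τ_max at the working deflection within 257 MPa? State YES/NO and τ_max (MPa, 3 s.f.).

(a) 13 coils; (b) NO, τ_max = 381 MPa

N_a = Gd⁴/(8D³k) = (79.3×10³)(4.1⁴)/(8·35.0³·5) = 13.07 → N_a = 13
Actual rate k = Gd⁴/(8D³·13) = 5.0254 N/mm
Working load F = kδ = 5.0254·50 = 251.27 N
C = 35.0/4.1 = 8.5366; K_W = (4C−1)/(4C−4)+0.615/C = 1.1716
τ_max = K_W·8FD/(πd³) = 1.1716·324.94 = 380.68 MPa
τ_max > 257 MPa → exceeds allowable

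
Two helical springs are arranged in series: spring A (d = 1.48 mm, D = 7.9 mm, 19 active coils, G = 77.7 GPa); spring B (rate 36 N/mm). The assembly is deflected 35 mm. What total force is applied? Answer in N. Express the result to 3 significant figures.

153 N

k_A = Gd⁴/(8D³N_a) = (77.7×10³)(1.48⁴)/(8·7.9³·19) = 4.9744 N/mm
Series: 1/k_eq = 1/4.9744 + 1/36 = 0.22881; k_eq = 4.3705 N/mm
F = k_eq·δ = 4.3705·35 = 152.97 N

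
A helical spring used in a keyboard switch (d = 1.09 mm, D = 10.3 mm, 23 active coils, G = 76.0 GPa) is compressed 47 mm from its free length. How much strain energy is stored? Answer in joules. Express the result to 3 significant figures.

k = Gd⁴/(8D³N_a) = (76.0×10³)(1.09⁴)/(8·10.3³·23) = 0.53357 N/mm
U = ½kδ² = 0.5 × 0.53357 × 47² = 589.33 N·mm = 0.58933 J

0.589 J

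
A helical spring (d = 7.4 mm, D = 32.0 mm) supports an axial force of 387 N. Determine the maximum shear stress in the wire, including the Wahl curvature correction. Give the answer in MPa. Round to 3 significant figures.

106 MPa

Spring index C = D/d = 32.0/7.4 = 4.3243
K_W = (4C−1)/(4C−4) + 0.615/C = 16.297/13.297 + 0.1422 = 1.3678
τ₀ = 8FD/(πd³) = 8·387·32.0/(π·7.4³) = 99072/1273 = 77.823 MPa
τ_max = K·τ₀ = 1.3678 × 77.823 = 106.45 MPa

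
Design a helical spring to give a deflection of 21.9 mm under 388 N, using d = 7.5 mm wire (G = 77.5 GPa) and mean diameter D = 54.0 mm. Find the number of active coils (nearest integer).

11

Required rate k = F/δ = 388/21.9 = 17.717 N/mm
N_a = Gd⁴/(8D³k) = (77.5×10³ × 7.5⁴)/(8 × 54.0³ × 17.717)
    = 2.45215e+08 / 2.23182e+07 = 10.99 → 11 coils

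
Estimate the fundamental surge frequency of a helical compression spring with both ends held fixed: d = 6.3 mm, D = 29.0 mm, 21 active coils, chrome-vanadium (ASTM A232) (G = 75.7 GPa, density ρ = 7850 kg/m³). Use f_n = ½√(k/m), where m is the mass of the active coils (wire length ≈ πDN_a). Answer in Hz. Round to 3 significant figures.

k = Gd⁴/(8D³N_a) = (75.7×10³)(6.3⁴)/(8·29.0³·21) = 29.104 N/mm = 29104 N/m
Wire length L = πDN_a = π·29.0·21 = 1913.2 mm
m = ρ·(πd²/4)·L = 7850 × 31.172×10⁻⁶ m² × 1.9132 m = 0.46817 kg
f_n = ½√(k/m) = 0.5·√(29104/0.46817) = 0.5·√(62165) = 124.66 Hz

125 Hz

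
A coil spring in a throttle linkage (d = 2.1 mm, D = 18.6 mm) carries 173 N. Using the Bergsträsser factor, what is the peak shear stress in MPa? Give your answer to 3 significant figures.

Spring index C = D/d = 18.6/2.1 = 8.8571
K_B = (4C+2)/(4C−3) = 37.429/32.429 = 1.1542
τ₀ = 8FD/(πd³) = 8·173·18.6/(π·2.1³) = 25742.4/29.094 = 884.79 MPa
τ_max = K·τ₀ = 1.1542 × 884.79 = 1021.2 MPa

1020 MPa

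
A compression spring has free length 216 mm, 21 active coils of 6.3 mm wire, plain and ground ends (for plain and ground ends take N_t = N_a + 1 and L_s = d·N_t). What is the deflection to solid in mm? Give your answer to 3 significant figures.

N_t = 22; L_s = 6.3·22 = 138.6 mm
δ_solid = L₀ − L_s = 216 − 138.6 = 77.4 mm

77.4 mm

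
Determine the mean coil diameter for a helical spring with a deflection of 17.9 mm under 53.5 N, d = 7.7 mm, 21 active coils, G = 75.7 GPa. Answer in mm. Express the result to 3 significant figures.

Required rate k = F/δ = 53.5/17.9 = 2.9888 N/mm
D = (Gd⁴/(8N_a·k))^(1/3) = (75.7×10³·7.7⁴/(8·21·2.9888))^(1/3)
  = (529967)^(1/3) = 80.9250 mm

80.9 mm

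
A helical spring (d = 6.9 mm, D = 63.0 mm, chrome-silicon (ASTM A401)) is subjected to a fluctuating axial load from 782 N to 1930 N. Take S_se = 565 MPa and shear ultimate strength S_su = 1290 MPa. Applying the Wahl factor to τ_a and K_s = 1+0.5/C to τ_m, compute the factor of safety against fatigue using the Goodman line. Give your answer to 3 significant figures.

0.895

C = D/d = 63.0/6.9 = 9.1304; K_W = (4C−1)/(4C−4)+0.615/C = 1.1596; K_s = 1+0.5/C = 1.0548
F_a = (F_max−F_min)/2 = 574 N; F_m = (F_max+F_min)/2 = 1356 N
τ_a = K_W·8F_aD/(πd³) = 1.1596 × 280.31 = 325.05 MPa
τ_m = K_s·8F_mD/(πd³) = 1.0548 × 662.21 = 698.47 MPa
Goodman: 1/n_f = τ_a/S_se + τ_m/S_su = 325.05/565 + 698.47/1290 = 0.57532 + 0.54145 = 1.1168
n_f = 1/1.1168 = 0.8954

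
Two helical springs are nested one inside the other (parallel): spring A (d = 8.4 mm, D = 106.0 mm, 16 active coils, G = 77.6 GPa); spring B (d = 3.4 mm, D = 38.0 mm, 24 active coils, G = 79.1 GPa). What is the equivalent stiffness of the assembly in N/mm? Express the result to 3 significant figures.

k_A = Gd⁴/(8D³N_a) = (77.6×10³)(8.4⁴)/(8·106.0³·16) = 2.5343 N/mm
k_B = Gd⁴/(8D³N_a) = (79.1×10³)(3.4⁴)/(8·38.0³·24) = 1.0033 N/mm
Parallel: k_eq = 2.5343 + 1.0033 = 3.5376 N/mm

3.54 N/mm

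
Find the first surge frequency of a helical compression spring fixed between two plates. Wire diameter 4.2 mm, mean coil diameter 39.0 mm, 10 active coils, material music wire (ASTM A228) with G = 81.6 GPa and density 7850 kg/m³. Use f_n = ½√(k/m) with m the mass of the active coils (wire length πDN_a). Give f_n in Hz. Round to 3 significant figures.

100 Hz

k = Gd⁴/(8D³N_a) = (81.6×10³)(4.2⁴)/(8·39.0³·10) = 5.3506 N/mm = 5350.6 N/m
Wire length L = πDN_a = π·39.0·10 = 1225.2 mm
m = ρ·(πd²/4)·L = 7850 × 13.854×10⁻⁶ m² × 1.2252 m = 0.13325 kg
f_n = ½√(k/m) = 0.5·√(5350.6/0.13325) = 0.5·√(40154) = 100.19 Hz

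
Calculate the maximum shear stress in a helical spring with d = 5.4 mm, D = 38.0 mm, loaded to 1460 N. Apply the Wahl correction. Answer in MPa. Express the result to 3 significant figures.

1090 MPa

Spring index C = D/d = 38.0/5.4 = 7.0370
K_W = (4C−1)/(4C−4) + 0.615/C = 27.148/24.148 + 0.0874 = 1.2116
τ₀ = 8FD/(πd³) = 8·1460·38.0/(π·5.4³) = 443840/494.69 = 897.21 MPa
τ_max = K·τ₀ = 1.2116 × 897.21 = 1087.1 MPa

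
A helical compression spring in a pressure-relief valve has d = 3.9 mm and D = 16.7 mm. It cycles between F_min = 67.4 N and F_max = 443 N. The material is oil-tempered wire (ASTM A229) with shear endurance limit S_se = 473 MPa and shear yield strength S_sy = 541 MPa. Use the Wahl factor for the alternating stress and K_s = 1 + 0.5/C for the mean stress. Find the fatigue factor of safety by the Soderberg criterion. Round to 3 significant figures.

1.30

C = D/d = 16.7/3.9 = 4.2821; K_W = (4C−1)/(4C−4)+0.615/C = 1.3721; K_s = 1+0.5/C = 1.1168
F_a = (F_max−F_min)/2 = 187.8 N; F_m = (F_max+F_min)/2 = 255.2 N
τ_a = K_W·8F_aD/(πd³) = 1.3721 × 134.64 = 184.74 MPa
τ_m = K_s·8F_mD/(πd³) = 1.1168 × 182.95 = 204.32 MPa
Soderberg: 1/n_f = τ_a/S_se + τ_m/S_sy = 184.74/473 + 204.32/541 = 0.39057 + 0.37767 = 0.76823
n_f = 1/0.76823 = 1.302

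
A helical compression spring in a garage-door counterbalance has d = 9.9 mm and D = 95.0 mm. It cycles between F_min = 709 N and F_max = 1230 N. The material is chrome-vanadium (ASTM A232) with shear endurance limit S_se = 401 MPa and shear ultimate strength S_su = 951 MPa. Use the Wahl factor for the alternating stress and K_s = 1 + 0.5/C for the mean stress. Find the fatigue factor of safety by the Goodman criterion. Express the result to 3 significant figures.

C = D/d = 95.0/9.9 = 9.5960; K_W = (4C−1)/(4C−4)+0.615/C = 1.1513; K_s = 1+0.5/C = 1.0521
F_a = (F_max−F_min)/2 = 260.5 N; F_m = (F_max+F_min)/2 = 969.5 N
τ_a = K_W·8F_aD/(πd³) = 1.1513 × 64.948 = 74.777 MPa
τ_m = K_s·8F_mD/(πd³) = 1.0521 × 241.72 = 254.31 MPa
Goodman: 1/n_f = τ_a/S_se + τ_m/S_su = 74.777/401 + 254.31/951 = 0.18648 + 0.26741 = 0.45389
n_f = 1/0.45389 = 2.203

2.20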